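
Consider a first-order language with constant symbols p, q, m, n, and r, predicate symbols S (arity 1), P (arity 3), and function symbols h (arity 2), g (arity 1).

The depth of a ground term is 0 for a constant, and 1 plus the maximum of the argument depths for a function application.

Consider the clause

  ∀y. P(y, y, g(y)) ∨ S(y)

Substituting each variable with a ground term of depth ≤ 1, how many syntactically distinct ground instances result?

Ground terms of depth ≤ 1:
  Let N_k count ground terms of depth at most k. Each non-constant term of depth ≤ k is some function symbol applied to depth-≤(k−1) arguments, giving N_k = 5 + N_{k-1}^2 + N_{k-1}.
  N_0 = 5
  N_1 = 5 + 5^2 + 5 = 35
So there are 35 ground terms available for substitution.
The variable y ranges independently over the available ground terms, and distinct assignments produce distinct instances.
Number of ground instances = 35.

35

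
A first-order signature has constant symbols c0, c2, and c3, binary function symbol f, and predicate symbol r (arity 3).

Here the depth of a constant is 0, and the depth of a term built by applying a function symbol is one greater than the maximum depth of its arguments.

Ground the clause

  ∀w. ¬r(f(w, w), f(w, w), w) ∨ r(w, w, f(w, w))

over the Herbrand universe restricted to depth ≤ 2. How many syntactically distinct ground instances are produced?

147

Ground terms of depth ≤ 2:
  Count level by level. With function symbols f/2, the terms of depth ≤ k are the 3 constants together with each function applied to depth-≤(k−1) tuples, so N_k = 3 + N_{k-1}^2.
  N_0 = 3
  N_1 = 3 + 3^2 = 12
  N_2 = 3 + 12^2 = 147
So there are 147 ground terms available for substitution.
The clause has 1 distinct variable (w), which appears in the body. In the free term algebra distinct substitutions yield syntactically distinct ground instances.
Number of ground instances = 147.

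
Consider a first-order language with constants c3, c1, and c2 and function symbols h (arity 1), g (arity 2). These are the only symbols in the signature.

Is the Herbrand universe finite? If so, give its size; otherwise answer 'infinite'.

The signature has at least one function symbol (h, arity 1) and at least one constant (c3).
Iterating h gives infinitely many distinct ground terms: c3, h(c3), h(h(c3)), ...
So the Herbrand universe is infinite.

infinite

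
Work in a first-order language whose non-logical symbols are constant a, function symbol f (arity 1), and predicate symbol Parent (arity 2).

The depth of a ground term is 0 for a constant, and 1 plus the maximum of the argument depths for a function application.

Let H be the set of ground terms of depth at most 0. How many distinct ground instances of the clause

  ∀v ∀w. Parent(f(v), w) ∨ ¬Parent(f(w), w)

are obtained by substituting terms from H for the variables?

1

Ground terms of depth ≤ 0:
  If N_k denotes the number of depth-≤k ground terms, the 1 constant gives N_0 = 1, and each function symbol of arity r contributes N_{k-1}^r new terms at level k: N_k = 1 + N_{k-1}.
  N_0 = 1
  Explicitly: a.
So there is exactly 1 ground term available for substitution.
The body mentions every one of the 2 quantified variables; since ground terms form a free algebra, no two substitutions collapse to the same formula.
Number of ground instances = 1^2 = 1.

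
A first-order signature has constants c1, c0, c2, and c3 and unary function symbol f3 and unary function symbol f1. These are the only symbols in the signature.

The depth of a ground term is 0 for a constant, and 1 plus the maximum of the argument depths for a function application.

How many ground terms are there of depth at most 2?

28

Let N_k count ground terms of depth at most k. Each non-constant term of depth ≤ k is some function symbol applied to depth-≤(k−1) arguments, giving N_k = 4 + N_{k-1} + N_{k-1}.
N_0 = 4
N_1 = 4 + 4 + 4 = 12
N_2 = 4 + 12 + 12 = 28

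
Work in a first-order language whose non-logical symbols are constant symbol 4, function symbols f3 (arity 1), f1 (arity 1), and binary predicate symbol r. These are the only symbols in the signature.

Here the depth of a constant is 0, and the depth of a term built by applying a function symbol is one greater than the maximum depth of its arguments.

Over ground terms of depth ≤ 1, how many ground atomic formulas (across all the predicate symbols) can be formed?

First count ground terms of depth ≤ 1.
If N_k denotes the number of depth-≤k ground terms, the 1 constant gives N_0 = 1, and each function symbol of arity r contributes N_{k-1}^r new terms at level k: N_k = 1 + N_{k-1} + N_{k-1}.
N_0 = 1
N_1 = 1 + 1 + 1 = 3
Explicitly: 4, f3(4), f1(4).
So |H| = 3.
A ground atom is a predicate applied to a tuple of terms from H, so the count is the sum over predicates of |H|^arity:
  r: 3^2 = 9
Total ground atoms: 9.

9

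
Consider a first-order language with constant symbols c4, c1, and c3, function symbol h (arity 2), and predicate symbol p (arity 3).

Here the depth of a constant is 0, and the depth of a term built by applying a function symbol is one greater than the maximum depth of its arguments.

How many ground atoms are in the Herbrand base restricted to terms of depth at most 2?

3176523

First count ground terms of depth ≤ 2.
Write N_k for the number of ground terms of depth ≤ k. A term of depth ≤ k is either a constant or a function symbol applied to arguments of depth ≤ k−1, so N_k = 3 + N_{k-1}^2.
N_0 = 3
N_1 = 3 + 3^2 = 12
N_2 = 3 + 12^2 = 147
So |H| = 147.
Ground atoms are formed by filling each argument slot of a predicate with a term from H, so an r-ary predicate gives |H|^r atoms:
  p: 147^3 = 3176523
Total ground atoms: 3176523.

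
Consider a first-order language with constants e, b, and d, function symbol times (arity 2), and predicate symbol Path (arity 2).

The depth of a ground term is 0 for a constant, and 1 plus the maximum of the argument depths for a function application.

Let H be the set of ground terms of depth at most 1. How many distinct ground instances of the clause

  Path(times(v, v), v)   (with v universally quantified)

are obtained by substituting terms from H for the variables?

12

Ground terms of depth ≤ 1:
  Let N_k count ground terms of depth at most k. Each non-constant term of depth ≤ k is some function symbol applied to depth-≤(k−1) arguments, giving N_k = 3 + N_{k-1}^2.
  N_0 = 3
  N_1 = 3 + 3^2 = 12
So there are 12 ground terms available for substitution.
The variable v ranges independently over the available ground terms, and distinct assignments produce distinct instances.
Number of ground instances = 12.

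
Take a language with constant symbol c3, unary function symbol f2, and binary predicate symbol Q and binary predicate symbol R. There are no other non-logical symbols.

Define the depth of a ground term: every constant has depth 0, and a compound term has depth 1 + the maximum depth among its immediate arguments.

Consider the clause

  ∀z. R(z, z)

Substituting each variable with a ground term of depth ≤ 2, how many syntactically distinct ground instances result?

Ground terms of depth ≤ 2:
  If N_k denotes the number of depth-≤k ground terms, the 1 constant gives N_0 = 1, and each function symbol of arity r contributes N_{k-1}^r new terms at level k: N_k = 1 + N_{k-1}.
  N_0 = 1
  N_1 = 1 + 1 = 2
  N_2 = 1 + 2 = 3
  Explicitly: c3, f2(c3), f2(f2(c3)).
So there are 3 ground terms available for substitution.
The body mentions the single quantified variable z; since ground terms form a free algebra, no two substitutions collapse to the same formula.
Number of ground instances = 3.

3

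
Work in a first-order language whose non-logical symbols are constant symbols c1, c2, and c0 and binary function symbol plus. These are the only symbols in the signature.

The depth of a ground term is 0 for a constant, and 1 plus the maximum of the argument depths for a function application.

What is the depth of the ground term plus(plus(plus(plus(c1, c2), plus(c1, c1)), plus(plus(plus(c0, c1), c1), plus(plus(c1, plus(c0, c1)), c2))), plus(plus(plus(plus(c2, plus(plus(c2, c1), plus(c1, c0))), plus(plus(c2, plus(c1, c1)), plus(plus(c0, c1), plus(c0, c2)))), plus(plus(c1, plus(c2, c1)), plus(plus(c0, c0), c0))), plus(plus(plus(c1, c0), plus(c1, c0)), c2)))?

depth(plus(c1, c2)) = 1 + max(0, 0) = 1
depth(plus(c1, c1)) = 1 + max(0, 0) = 1
depth(plus(plus(c1, c2), plus(c1, c1))) = 1 + max(1, 1) = 2
depth(plus(c0, c1)) = 1 + max(0, 0) = 1
depth(plus(plus(c0, c1), c1)) = 1 + max(1, 0) = 2
depth(plus(c1, plus(c0, c1))) = 1 + max(0, 1) = 2
depth(plus(plus(c1, plus(c0, c1)), c2)) = 1 + max(2, 0) = 3
depth(plus(plus(plus(c0, c1), c1), plus(plus(c1, plus(c0, c1)), c2))) = 1 + max(2, 3) = 4
depth(plus(plus(plus(c1, c2), plus(c1, c1)), plus(plus(plus(c0, c1), c1), plus(plus(c1, plus(c0, c1)), c2)))) = 1 + max(2, 4) = 5
depth(plus(c2, c1)) = 1 + max(0, 0) = 1
depth(plus(c1, c0)) = 1 + max(0, 0) = 1
depth(plus(plus(c2, c1), plus(c1, c0))) = 1 + max(1, 1) = 2
depth(plus(c2, plus(plus(c2, c1), plus(c1, c0)))) = 1 + max(0, 2) = 3
depth(plus(c2, plus(c1, c1))) = 1 + max(0, 1) = 2
depth(plus(c0, c2)) = 1 + max(0, 0) = 1
depth(plus(plus(c0, c1), plus(c0, c2))) = 1 + max(1, 1) = 2
depth(plus(plus(c2, plus(c1, c1)), plus(plus(c0, c1), plus(c0, c2)))) = 1 + max(2, 2) = 3
depth(plus(plus(c2, plus(plus(c2, c1), plus(c1, c0))), plus(plus(c2, plus(c1, c1)), plus(plus(c0, c1), plus(c0, c2))))) = 1 + max(3, 3) = 4
depth(plus(c1, plus(c2, c1))) = 1 + max(0, 1) = 2
depth(plus(c0, c0)) = 1 + max(0, 0) = 1
depth(plus(plus(c0, c0), c0)) = 1 + max(1, 0) = 2
depth(plus(plus(c1, plus(c2, c1)), plus(plus(c0, c0), c0))) = 1 + max(2, 2) = 3
depth(plus(plus(plus(c2, plus(plus(c2, c1), plus(c1, c0))), plus(plus(c2, plus(c1, c1)), plus(plus(c0, c1), plus(c0, c2)))), plus(plus(c1, plus(c2, c1)), plus(plus(c0, c0), c0)))) = 1 + max(4, 3) = 5
depth(plus(plus(c1, c0), plus(c1, c0))) = 1 + max(1, 1) = 2
depth(plus(plus(plus(c1, c0), plus(c1, c0)), c2)) = 1 + max(2, 0) = 3
depth(plus(plus(plus(plus(c2, plus(plus(c2, c1), plus(c1, c0))), plus(plus(c2, plus(c1, c1)), plus(plus(c0, c1), plus(c0, c2)))), plus(plus(c1, plus(c2, c1)), plus(plus(c0, c0), c0))), plus(plus(plus(c1, c0), plus(c1, c0)), c2))) = 1 + max(5, 3) = 6
depth(plus(plus(plus(plus(c1, c2), plus(c1, c1)), plus(plus(plus(c0, c1), c1), plus(plus(c1, plus(c0, c1)), c2))), plus(plus(plus(plus(c2, plus(plus(c2, c1), plus(c1, c0))), plus(plus(c2, plus(c1, c1)), plus(plus(c0, c1), plus(c0, c2)))), plus(plus(c1, plus(c2, c1)), plus(plus(c0, c0), c0))), plus(plus(plus(c1, c0), plus(c1, c0)), c2)))) = 1 + max(5, 6) = 7

7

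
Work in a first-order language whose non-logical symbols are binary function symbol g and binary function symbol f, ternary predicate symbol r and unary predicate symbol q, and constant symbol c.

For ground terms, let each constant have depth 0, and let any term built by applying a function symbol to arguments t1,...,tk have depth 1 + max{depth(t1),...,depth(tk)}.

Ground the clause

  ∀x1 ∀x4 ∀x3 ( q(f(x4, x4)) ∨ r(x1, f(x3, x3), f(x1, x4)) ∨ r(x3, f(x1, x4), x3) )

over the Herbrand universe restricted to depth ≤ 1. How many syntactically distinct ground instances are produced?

27

Ground terms of depth ≤ 1:
  Count level by level. With function symbols g/2, f/2, the terms of depth ≤ k are the 1 constant together with each function applied to depth-≤(k−1) tuples, so N_k = 1 + N_{k-1}^2 + N_{k-1}^2.
  N_0 = 1
  N_1 = 1 + 1^2 + 1^2 = 3
  Explicitly: c, g(c, c), f(c, c).
So there are 3 ground terms available for substitution.
The body mentions every one of the 3 quantified variables; since ground terms form a free algebra, no two substitutions collapse to the same formula.
Number of ground instances = 3^3 = 27.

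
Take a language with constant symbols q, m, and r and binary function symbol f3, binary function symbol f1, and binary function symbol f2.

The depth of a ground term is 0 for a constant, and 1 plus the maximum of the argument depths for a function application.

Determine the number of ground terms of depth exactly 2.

2673

Let N_k count ground terms of depth at most k. Each non-constant term of depth ≤ k is some function symbol applied to depth-≤(k−1) arguments, giving N_k = 3 + N_{k-1}^2 + N_{k-1}^2 + N_{k-1}^2.
N_0 = 3
N_1 = 3 + 3^2 + 3^2 + 3^2 = 30
N_2 = 3 + 30^2 + 30^2 + 30^2 = 2703
Terms of depth exactly 2: N_2 − N_1 = 2703 − 30 = 2673.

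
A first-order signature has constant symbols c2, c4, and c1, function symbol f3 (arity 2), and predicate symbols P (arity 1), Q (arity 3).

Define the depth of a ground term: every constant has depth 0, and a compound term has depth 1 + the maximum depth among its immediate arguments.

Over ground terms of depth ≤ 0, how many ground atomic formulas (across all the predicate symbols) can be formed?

30

First count ground terms of depth ≤ 0.
Let N_k = |{terms of depth ≤ k}|. Then N_0 = 3 and N_k = 3 + N_{k-1}^2 for k ≥ 1 (one summand per function symbol, arity giving the exponent).
N_0 = 3
Explicitly: c2, c4, c1.
So |H| = 3.
A ground atom is a predicate applied to a tuple of terms from H, so the count is the sum over predicates of |H|^arity:
  P: 3;  Q: 3^3 = 27
Total ground atoms: 3 + 27 = 30.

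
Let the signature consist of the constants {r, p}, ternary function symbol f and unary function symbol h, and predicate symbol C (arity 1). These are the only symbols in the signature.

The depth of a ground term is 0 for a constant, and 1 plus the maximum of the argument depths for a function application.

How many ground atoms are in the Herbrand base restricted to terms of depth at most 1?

12

First count ground terms of depth ≤ 1.
Let N_k = |{terms of depth ≤ k}|. Then N_0 = 2 and N_k = 2 + N_{k-1}^3 + N_{k-1} for k ≥ 1 (one summand per function symbol, arity giving the exponent).
N_0 = 2
N_1 = 2 + 2^3 + 2 = 12
So |H| = 12.
For each predicate symbol, the number of ground atoms is |H| raised to its arity; summing:
  C: 12
Total ground atoms: 12.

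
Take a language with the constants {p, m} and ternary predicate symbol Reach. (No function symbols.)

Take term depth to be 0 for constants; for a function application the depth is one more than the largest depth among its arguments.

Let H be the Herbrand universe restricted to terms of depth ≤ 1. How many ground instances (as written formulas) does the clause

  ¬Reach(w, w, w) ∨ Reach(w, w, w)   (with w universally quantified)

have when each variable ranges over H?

Ground terms of depth ≤ 1:
  With no function symbols every ground term is a constant, so there are exactly 2 ground terms at every depth bound.
  N_0 = 2
  N_1 = 2
  Explicitly: p, m.
So there are 2 ground terms available for substitution.
The clause has 1 distinct variable (w), which appears in the body. In the free term algebra distinct substitutions yield syntactically distinct ground instances.
Number of ground instances = 2.

2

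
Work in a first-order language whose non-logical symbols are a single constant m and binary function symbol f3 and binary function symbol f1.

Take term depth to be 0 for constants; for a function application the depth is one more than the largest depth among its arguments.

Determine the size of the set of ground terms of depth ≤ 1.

3

If N_k denotes the number of depth-≤k ground terms, the 1 constant gives N_0 = 1, and each function symbol of arity r contributes N_{k-1}^r new terms at level k: N_k = 1 + N_{k-1}^2 + N_{k-1}^2.
N_0 = 1
N_1 = 1 + 1^2 + 1^2 = 3
Explicitly: m, f3(m, m), f1(m, m).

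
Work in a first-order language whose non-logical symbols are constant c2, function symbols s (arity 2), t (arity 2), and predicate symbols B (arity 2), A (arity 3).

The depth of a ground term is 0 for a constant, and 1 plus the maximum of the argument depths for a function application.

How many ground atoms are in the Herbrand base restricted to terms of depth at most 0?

First count ground terms of depth ≤ 0.
Let N_k count ground terms of depth at most k. Each non-constant term of depth ≤ k is some function symbol applied to depth-≤(k−1) arguments, giving N_k = 1 + N_{k-1}^2 + N_{k-1}^2.
N_0 = 1
Explicitly: c2.
So |H| = 1.
For each predicate symbol, the number of ground atoms is |H| raised to its arity; summing:
  B: 1^2 = 1;  A: 1^3 = 1
Total ground atoms: 1 + 1 = 2.

2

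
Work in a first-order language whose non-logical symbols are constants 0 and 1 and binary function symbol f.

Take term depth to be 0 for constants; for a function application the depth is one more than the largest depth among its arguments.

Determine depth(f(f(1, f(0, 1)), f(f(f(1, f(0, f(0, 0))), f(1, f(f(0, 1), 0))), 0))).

6

depth(f(0, 1)) = 1 + max(0, 0) = 1
depth(f(1, f(0, 1))) = 1 + max(0, 1) = 2
depth(f(0, 0)) = 1 + max(0, 0) = 1
depth(f(0, f(0, 0))) = 1 + max(0, 1) = 2
depth(f(1, f(0, f(0, 0)))) = 1 + max(0, 2) = 3
depth(f(f(0, 1), 0)) = 1 + max(1, 0) = 2
depth(f(1, f(f(0, 1), 0))) = 1 + max(0, 2) = 3
depth(f(f(1, f(0, f(0, 0))), f(1, f(f(0, 1), 0)))) = 1 + max(3, 3) = 4
depth(f(f(f(1, f(0, f(0, 0))), f(1, f(f(0, 1), 0))), 0)) = 1 + max(4, 0) = 5
depth(f(f(1, f(0, 1)), f(f(f(1, f(0, f(0, 0))), f(1, f(f(0, 1), 0))), 0))) = 1 + max(2, 5) = 6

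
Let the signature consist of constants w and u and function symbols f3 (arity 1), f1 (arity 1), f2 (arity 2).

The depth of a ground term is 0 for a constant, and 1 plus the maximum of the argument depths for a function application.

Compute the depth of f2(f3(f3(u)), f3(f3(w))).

depth(f3(u)) = 1 + depth(u) = 1 + 0 = 1
depth(f3(f3(u))) = 1 + depth(f3(u)) = 1 + 1 = 2
depth(f3(w)) = 1 + depth(w) = 1 + 0 = 1
depth(f3(f3(w))) = 1 + depth(f3(w)) = 1 + 1 = 2
depth(f2(f3(f3(u)), f3(f3(w)))) = 1 + max(2, 2) = 3

3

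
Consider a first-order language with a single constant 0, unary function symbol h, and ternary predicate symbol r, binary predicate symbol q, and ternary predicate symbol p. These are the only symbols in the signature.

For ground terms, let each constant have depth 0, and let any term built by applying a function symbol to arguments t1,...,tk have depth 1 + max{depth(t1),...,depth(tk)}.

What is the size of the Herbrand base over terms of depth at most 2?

First count ground terms of depth ≤ 2.
Count level by level. With function symbols h/1, the terms of depth ≤ k are the 1 constant together with each function applied to depth-≤(k−1) tuples, so N_k = 1 + N_{k-1}.
N_0 = 1
N_1 = 1 + 1 = 2
N_2 = 1 + 2 = 3
So |H| = 3.
Each predicate of arity r yields |H|^r ground atoms (one per choice of an r-tuple from H):
  r: 3^3 = 27;  q: 3^2 = 9;  p: 3^3 = 27
Total ground atoms: 27 + 9 + 27 = 63.

63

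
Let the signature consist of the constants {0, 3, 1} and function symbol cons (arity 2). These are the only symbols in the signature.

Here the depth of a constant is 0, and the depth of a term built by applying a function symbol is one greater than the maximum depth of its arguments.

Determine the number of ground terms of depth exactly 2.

135

Let N_k = |{terms of depth ≤ k}|. Then N_0 = 3 and N_k = 3 + N_{k-1}^2 for k ≥ 1 (one summand per function symbol, arity giving the exponent).
N_0 = 3
N_1 = 3 + 3^2 = 12
N_2 = 3 + 12^2 = 147
Terms of depth exactly 2: N_2 − N_1 = 147 − 12 = 135.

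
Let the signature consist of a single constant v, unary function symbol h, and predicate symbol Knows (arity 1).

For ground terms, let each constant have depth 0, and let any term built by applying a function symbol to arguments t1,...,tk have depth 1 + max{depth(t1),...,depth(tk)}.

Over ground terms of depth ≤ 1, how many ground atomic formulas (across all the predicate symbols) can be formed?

First count ground terms of depth ≤ 1.
Let N_k = |{terms of depth ≤ k}|. Then N_0 = 1 and N_k = 1 + N_{k-1} for k ≥ 1 (one summand per function symbol, arity giving the exponent).
N_0 = 1
N_1 = 1 + 1 = 2
So |H| = 2.
Ground atoms are formed by filling each argument slot of a predicate with a term from H, so an r-ary predicate gives |H|^r atoms:
  Knows: 2
Total ground atoms: 2.

2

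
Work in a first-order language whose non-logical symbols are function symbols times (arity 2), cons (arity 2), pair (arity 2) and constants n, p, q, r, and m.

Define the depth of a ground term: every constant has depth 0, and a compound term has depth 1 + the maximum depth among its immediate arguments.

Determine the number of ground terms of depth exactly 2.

19125

Let N_k = |{terms of depth ≤ k}|. Then N_0 = 5 and N_k = 5 + N_{k-1}^2 + N_{k-1}^2 + N_{k-1}^2 for k ≥ 1 (one summand per function symbol, arity giving the exponent).
N_0 = 5
N_1 = 5 + 5^2 + 5^2 + 5^2 = 80
N_2 = 5 + 80^2 + 80^2 + 80^2 = 19205
Terms of depth exactly 2: N_2 − N_1 = 19205 − 80 = 19125.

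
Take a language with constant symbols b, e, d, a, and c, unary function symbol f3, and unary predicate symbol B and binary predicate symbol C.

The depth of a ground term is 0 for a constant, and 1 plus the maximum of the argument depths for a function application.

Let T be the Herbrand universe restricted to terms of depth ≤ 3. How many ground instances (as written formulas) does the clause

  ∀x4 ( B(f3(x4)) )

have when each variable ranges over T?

Ground terms of depth ≤ 3:
  Write N_k for the number of ground terms of depth ≤ k. A term of depth ≤ k is either a constant or a function symbol applied to arguments of depth ≤ k−1, so N_k = 5 + N_{k-1}.
  N_0 = 5
  N_1 = 5 + 5 = 10
  N_2 = 5 + 10 = 15
  N_3 = 5 + 15 = 20
So there are 20 ground terms available for substitution.
The variable x4 ranges independently over the available ground terms, and distinct assignments produce distinct instances.
Number of ground instances = 20.

20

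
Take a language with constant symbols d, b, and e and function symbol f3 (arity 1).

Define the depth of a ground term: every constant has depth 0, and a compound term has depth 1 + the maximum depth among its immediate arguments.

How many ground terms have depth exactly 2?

If N_k denotes the number of depth-≤k ground terms, the 3 constants give N_0 = 3, and each function symbol of arity r contributes N_{k-1}^r new terms at level k: N_k = 3 + N_{k-1}.
N_0 = 3
N_1 = 3 + 3 = 6
N_2 = 3 + 6 = 9
Terms of depth exactly 2: N_2 − N_1 = 9 − 6 = 3.

3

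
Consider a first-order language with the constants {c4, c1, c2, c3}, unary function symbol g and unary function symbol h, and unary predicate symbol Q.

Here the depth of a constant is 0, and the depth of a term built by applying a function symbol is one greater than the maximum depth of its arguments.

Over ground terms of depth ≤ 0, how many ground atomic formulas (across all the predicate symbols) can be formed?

4

First count ground terms of depth ≤ 0.
Count level by level. With function symbols g/1, h/1, the terms of depth ≤ k are the 4 constants together with each function applied to depth-≤(k−1) tuples, so N_k = 4 + N_{k-1} + N_{k-1}.
N_0 = 4
So |H| = 4.
A ground atom is a predicate applied to a tuple of terms from H, so the count is the sum over predicates of |H|^arity:
  Q: 4
Total ground atoms: 4.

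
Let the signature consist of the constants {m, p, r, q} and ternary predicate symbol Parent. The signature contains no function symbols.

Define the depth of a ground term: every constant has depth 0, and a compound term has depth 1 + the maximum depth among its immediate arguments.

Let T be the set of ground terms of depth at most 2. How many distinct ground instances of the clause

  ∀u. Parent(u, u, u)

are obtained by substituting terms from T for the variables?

Ground terms of depth ≤ 2:
  With no function symbols every ground term is a constant, so there are exactly 4 ground terms at every depth bound.
  N_0 = 4
  N_1 = 4
  N_2 = 4
  Explicitly: m, p, r, q.
So there are 4 ground terms available for substitution.
The clause has 1 distinct variable (u), which appears in the body. In the free term algebra distinct substitutions yield syntactically distinct ground instances.
Number of ground instances = 4.

4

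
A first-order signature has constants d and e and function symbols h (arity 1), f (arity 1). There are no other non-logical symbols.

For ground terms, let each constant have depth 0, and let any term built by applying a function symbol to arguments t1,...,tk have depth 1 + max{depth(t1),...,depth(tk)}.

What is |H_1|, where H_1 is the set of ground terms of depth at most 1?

If N_k denotes the number of depth-≤k ground terms, the 2 constants give N_0 = 2, and each function symbol of arity r contributes N_{k-1}^r new terms at level k: N_k = 2 + N_{k-1} + N_{k-1}.
N_0 = 2
N_1 = 2 + 2 + 2 = 6
Explicitly: d, e, h(d), h(e), f(d), f(e).

6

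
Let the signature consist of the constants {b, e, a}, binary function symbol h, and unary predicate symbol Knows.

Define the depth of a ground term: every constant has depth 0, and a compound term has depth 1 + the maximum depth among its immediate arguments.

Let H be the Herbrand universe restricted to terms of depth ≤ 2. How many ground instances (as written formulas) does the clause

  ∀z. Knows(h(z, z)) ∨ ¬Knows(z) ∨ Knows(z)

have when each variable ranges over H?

147

Ground terms of depth ≤ 2:
  Let N_k = |{terms of depth ≤ k}|. Then N_0 = 3 and N_k = 3 + N_{k-1}^2 for k ≥ 1 (one summand per function symbol, arity giving the exponent).
  N_0 = 3
  N_1 = 3 + 3^2 = 12
  N_2 = 3 + 12^2 = 147
So there are 147 ground terms available for substitution.
The clause has 1 distinct variable (z), which appears in the body. In the free term algebra distinct substitutions yield syntactically distinct ground instances.
Number of ground instances = 147.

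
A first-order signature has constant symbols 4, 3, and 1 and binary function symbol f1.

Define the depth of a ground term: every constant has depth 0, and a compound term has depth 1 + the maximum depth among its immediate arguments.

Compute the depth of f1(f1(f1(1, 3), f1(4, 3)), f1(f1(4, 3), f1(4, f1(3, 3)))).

4

depth(f1(1, 3)) = 1 + max(0, 0) = 1
depth(f1(4, 3)) = 1 + max(0, 0) = 1
depth(f1(f1(1, 3), f1(4, 3))) = 1 + max(1, 1) = 2
depth(f1(3, 3)) = 1 + max(0, 0) = 1
depth(f1(4, f1(3, 3))) = 1 + max(0, 1) = 2
depth(f1(f1(4, 3), f1(4, f1(3, 3)))) = 1 + max(1, 2) = 3
depth(f1(f1(f1(1, 3), f1(4, 3)), f1(f1(4, 3), f1(4, f1(3, 3))))) = 1 + max(2, 3) = 4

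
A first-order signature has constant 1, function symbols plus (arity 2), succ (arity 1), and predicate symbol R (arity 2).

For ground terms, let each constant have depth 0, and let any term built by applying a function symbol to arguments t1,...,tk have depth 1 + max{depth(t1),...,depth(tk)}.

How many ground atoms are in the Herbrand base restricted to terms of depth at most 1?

First count ground terms of depth ≤ 1.
If N_k denotes the number of depth-≤k ground terms, the 1 constant gives N_0 = 1, and each function symbol of arity r contributes N_{k-1}^r new terms at level k: N_k = 1 + N_{k-1}^2 + N_{k-1}.
N_0 = 1
N_1 = 1 + 1^2 + 1 = 3
Explicitly: 1, plus(1, 1), succ(1).
So |H| = 3.
For each predicate symbol, the number of ground atoms is |H| raised to its arity; summing:
  R: 3^2 = 9
Total ground atoms: 9.

9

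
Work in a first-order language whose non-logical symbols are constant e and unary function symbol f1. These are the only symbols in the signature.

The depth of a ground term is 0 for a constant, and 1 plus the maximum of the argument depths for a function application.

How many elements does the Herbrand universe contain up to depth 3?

Let N_k count ground terms of depth at most k. Each non-constant term of depth ≤ k is some function symbol applied to depth-≤(k−1) arguments, giving N_k = 1 + N_{k-1}.
N_0 = 1
N_1 = 1 + 1 = 2
N_2 = 1 + 2 = 3
N_3 = 1 + 3 = 4

4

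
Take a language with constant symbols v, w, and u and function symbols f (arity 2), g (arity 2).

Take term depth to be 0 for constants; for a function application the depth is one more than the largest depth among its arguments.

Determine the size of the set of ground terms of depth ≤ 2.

Let N_k count ground terms of depth at most k. Each non-constant term of depth ≤ k is some function symbol applied to depth-≤(k−1) arguments, giving N_k = 3 + N_{k-1}^2 + N_{k-1}^2.
N_0 = 3
N_1 = 3 + 3^2 + 3^2 = 21
N_2 = 3 + 21^2 + 21^2 = 885

885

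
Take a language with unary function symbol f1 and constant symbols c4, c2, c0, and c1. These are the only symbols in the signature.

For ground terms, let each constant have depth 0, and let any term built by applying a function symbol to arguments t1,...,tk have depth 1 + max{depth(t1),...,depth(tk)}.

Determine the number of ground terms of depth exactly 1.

4

Write N_k for the number of ground terms of depth ≤ k. A term of depth ≤ k is either a constant or a function symbol applied to arguments of depth ≤ k−1, so N_k = 4 + N_{k-1}.
N_0 = 4
N_1 = 4 + 4 = 8
Terms of depth exactly 1: N_1 − N_0 = 8 − 4 = 4.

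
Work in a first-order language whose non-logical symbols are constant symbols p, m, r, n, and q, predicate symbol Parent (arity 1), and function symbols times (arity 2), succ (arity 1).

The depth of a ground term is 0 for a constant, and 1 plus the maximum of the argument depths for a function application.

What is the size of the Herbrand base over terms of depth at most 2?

1265

First count ground terms of depth ≤ 2.
If N_k denotes the number of depth-≤k ground terms, the 5 constants give N_0 = 5, and each function symbol of arity r contributes N_{k-1}^r new terms at level k: N_k = 5 + N_{k-1}^2 + N_{k-1}.
N_0 = 5
N_1 = 5 + 5^2 + 5 = 35
N_2 = 5 + 35^2 + 35 = 1265
So |H| = 1265.
Ground atoms are formed by filling each argument slot of a predicate with a term from H, so an r-ary predicate gives |H|^r atoms:
  Parent: 1265
Total ground atoms: 1265.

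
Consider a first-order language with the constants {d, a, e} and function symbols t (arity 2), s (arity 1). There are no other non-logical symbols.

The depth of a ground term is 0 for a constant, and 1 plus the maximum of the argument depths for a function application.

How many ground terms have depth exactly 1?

Let N_k count ground terms of depth at most k. Each non-constant term of depth ≤ k is some function symbol applied to depth-≤(k−1) arguments, giving N_k = 3 + N_{k-1}^2 + N_{k-1}.
N_0 = 3
N_1 = 3 + 3^2 + 3 = 15
Terms of depth exactly 1: N_1 − N_0 = 15 − 3 = 12.

12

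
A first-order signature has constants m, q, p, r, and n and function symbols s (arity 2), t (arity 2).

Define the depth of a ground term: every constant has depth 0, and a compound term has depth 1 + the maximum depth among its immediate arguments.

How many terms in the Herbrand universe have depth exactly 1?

Let N_k count ground terms of depth at most k. Each non-constant term of depth ≤ k is some function symbol applied to depth-≤(k−1) arguments, giving N_k = 5 + N_{k-1}^2 + N_{k-1}^2.
N_0 = 5
N_1 = 5 + 5^2 + 5^2 = 55
Terms of depth exactly 1: N_1 − N_0 = 55 − 5 = 50.

50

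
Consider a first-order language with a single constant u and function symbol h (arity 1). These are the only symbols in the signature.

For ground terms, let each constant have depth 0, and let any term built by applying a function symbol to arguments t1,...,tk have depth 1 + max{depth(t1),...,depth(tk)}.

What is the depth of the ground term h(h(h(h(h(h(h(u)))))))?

depth(h(u)) = 1 + depth(u) = 1 + 0 = 1
depth(h(h(u))) = 1 + depth(h(u)) = 1 + 1 = 2
depth(h(h(h(u)))) = 1 + depth(h(h(u))) = 1 + 2 = 3
depth(h(h(h(h(u))))) = 1 + depth(h(h(h(u)))) = 1 + 3 = 4
depth(h(h(h(h(h(u)))))) = 1 + depth(h(h(h(h(u))))) = 1 + 4 = 5
depth(h(h(h(h(h(h(u))))))) = 1 + depth(h(h(h(h(h(u)))))) = 1 + 5 = 6
depth(h(h(h(h(h(h(h(u)))))))) = 1 + depth(h(h(h(h(h(h(u))))))) = 1 + 6 = 7

7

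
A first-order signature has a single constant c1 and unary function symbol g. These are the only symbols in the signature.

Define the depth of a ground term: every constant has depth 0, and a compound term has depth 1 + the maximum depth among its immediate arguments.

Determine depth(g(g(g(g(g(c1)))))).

5

depth(g(c1)) = 1 + depth(c1) = 1 + 0 = 1
depth(g(g(c1))) = 1 + depth(g(c1)) = 1 + 1 = 2
depth(g(g(g(c1)))) = 1 + depth(g(g(c1))) = 1 + 2 = 3
depth(g(g(g(g(c1))))) = 1 + depth(g(g(g(c1)))) = 1 + 3 = 4
depth(g(g(g(g(g(c1)))))) = 1 + depth(g(g(g(g(c1))))) = 1 + 4 = 5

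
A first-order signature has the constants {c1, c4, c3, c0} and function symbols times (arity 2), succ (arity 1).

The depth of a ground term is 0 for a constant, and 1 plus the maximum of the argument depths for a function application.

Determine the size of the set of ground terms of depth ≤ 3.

If N_k denotes the number of depth-≤k ground terms, the 4 constants give N_0 = 4, and each function symbol of arity r contributes N_{k-1}^r new terms at level k: N_k = 4 + N_{k-1}^2 + N_{k-1}.
N_0 = 4
N_1 = 4 + 4^2 + 4 = 24
N_2 = 4 + 24^2 + 24 = 604
N_3 = 4 + 604^2 + 604 = 365424

365424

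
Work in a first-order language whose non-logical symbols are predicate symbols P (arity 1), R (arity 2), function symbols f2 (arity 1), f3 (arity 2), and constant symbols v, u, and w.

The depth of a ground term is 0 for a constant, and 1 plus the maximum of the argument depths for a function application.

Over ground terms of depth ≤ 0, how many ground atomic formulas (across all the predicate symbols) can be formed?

First count ground terms of depth ≤ 0.
Write N_k for the number of ground terms of depth ≤ k. A term of depth ≤ k is either a constant or a function symbol applied to arguments of depth ≤ k−1, so N_k = 3 + N_{k-1} + N_{k-1}^2.
N_0 = 3
Explicitly: v, u, w.
So |H| = 3.
A ground atom is a predicate applied to a tuple of terms from H, so the count is the sum over predicates of |H|^arity:
  P: 3;  R: 3^2 = 9
Total ground atoms: 3 + 9 = 12.

12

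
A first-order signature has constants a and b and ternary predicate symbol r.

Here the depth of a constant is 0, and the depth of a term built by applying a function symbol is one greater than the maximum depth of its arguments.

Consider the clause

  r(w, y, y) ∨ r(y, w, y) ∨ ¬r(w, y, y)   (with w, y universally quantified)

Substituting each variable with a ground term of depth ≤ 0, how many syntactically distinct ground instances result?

4

Ground terms of depth ≤ 0:
  With no function symbols every ground term is a constant, so there are exactly 2 ground terms at every depth bound.
  N_0 = 2
  Explicitly: a, b.
So there are 2 ground terms available for substitution.
The body mentions every one of the 2 quantified variables; since ground terms form a free algebra, no two substitutions collapse to the same formula.
Number of ground instances = 2^2 = 4.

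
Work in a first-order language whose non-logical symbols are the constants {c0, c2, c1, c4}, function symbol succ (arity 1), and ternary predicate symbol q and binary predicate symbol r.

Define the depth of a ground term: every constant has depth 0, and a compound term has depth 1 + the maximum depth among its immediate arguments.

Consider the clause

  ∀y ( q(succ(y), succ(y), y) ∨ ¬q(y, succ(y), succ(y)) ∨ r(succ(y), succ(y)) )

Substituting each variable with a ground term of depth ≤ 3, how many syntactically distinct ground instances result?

Ground terms of depth ≤ 3:
  Count level by level. With function symbols succ/1, the terms of depth ≤ k are the 4 constants together with each function applied to depth-≤(k−1) tuples, so N_k = 4 + N_{k-1}.
  N_0 = 4
  N_1 = 4 + 4 = 8
  N_2 = 4 + 8 = 12
  N_3 = 4 + 12 = 16
So there are 16 ground terms available for substitution.
The body mentions the single quantified variable y; since ground terms form a free algebra, no two substitutions collapse to the same formula.
Number of ground instances = 16.

16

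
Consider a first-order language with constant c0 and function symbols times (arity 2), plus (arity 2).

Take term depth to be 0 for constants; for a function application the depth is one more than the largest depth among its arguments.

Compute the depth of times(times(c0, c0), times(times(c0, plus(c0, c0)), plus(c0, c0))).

4

depth(times(c0, c0)) = 1 + max(0, 0) = 1
depth(plus(c0, c0)) = 1 + max(0, 0) = 1
depth(times(c0, plus(c0, c0))) = 1 + max(0, 1) = 2
depth(times(times(c0, plus(c0, c0)), plus(c0, c0))) = 1 + max(2, 1) = 3
depth(times(times(c0, c0), times(times(c0, plus(c0, c0)), plus(c0, c0)))) = 1 + max(1, 3) = 4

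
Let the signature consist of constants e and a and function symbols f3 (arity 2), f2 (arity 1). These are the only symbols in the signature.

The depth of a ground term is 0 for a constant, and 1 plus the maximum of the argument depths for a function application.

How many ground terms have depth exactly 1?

6

Write N_k for the number of ground terms of depth ≤ k. A term of depth ≤ k is either a constant or a function symbol applied to arguments of depth ≤ k−1, so N_k = 2 + N_{k-1}^2 + N_{k-1}.
N_0 = 2
N_1 = 2 + 2^2 + 2 = 8
Terms of depth exactly 1: N_1 − N_0 = 8 − 2 = 6.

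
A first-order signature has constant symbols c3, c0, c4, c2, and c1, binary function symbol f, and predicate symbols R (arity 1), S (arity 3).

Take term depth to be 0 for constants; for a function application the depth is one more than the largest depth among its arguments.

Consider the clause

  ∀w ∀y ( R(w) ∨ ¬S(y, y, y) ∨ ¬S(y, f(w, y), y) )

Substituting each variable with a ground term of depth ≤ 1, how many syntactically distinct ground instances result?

Ground terms of depth ≤ 1:
  If N_k denotes the number of depth-≤k ground terms, the 5 constants give N_0 = 5, and each function symbol of arity r contributes N_{k-1}^r new terms at level k: N_k = 5 + N_{k-1}^2.
  N_0 = 5
  N_1 = 5 + 5^2 = 30
So there are 30 ground terms available for substitution.
The body mentions every one of the 2 quantified variables; since ground terms form a free algebra, no two substitutions collapse to the same formula.
Number of ground instances = 30^2 = 900.

900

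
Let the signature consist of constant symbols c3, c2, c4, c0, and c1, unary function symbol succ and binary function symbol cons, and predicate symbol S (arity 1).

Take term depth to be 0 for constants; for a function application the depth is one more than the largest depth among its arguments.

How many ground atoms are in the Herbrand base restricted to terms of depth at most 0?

First count ground terms of depth ≤ 0.
Count level by level. With function symbols succ/1, cons/2, the terms of depth ≤ k are the 5 constants together with each function applied to depth-≤(k−1) tuples, so N_k = 5 + N_{k-1} + N_{k-1}^2.
N_0 = 5
Explicitly: c3, c2, c4, c0, c1.
So |H| = 5.
Each predicate of arity r yields |H|^r ground atoms (one per choice of an r-tuple from H):
  S: 5
Total ground atoms: 5.

5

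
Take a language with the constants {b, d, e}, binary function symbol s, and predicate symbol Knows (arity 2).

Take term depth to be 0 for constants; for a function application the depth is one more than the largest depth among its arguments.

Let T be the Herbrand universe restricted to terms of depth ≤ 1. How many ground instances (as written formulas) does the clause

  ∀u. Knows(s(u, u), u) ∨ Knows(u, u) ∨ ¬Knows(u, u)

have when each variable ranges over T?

12

Ground terms of depth ≤ 1:
  Let N_k = |{terms of depth ≤ k}|. Then N_0 = 3 and N_k = 3 + N_{k-1}^2 for k ≥ 1 (one summand per function symbol, arity giving the exponent).
  N_0 = 3
  N_1 = 3 + 3^2 = 12
  Explicitly: b, d, e, s(b, b), s(b, d), s(b, e), s(d, b), s(d, d), s(d, e), s(e, b), s(e, d), s(e, e).
So there are 12 ground terms available for substitution.
The body mentions the single quantified variable u; since ground terms form a free algebra, no two substitutions collapse to the same formula.
Number of ground instances = 12.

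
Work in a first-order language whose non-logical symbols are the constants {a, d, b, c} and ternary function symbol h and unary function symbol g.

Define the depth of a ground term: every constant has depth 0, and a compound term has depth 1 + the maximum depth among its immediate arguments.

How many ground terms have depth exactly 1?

Count level by level. With function symbols h/3, g/1, the terms of depth ≤ k are the 4 constants together with each function applied to depth-≤(k−1) tuples, so N_k = 4 + N_{k-1}^3 + N_{k-1}.
N_0 = 4
N_1 = 4 + 4^3 + 4 = 72
Terms of depth exactly 1: N_1 − N_0 = 72 − 4 = 68.

68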